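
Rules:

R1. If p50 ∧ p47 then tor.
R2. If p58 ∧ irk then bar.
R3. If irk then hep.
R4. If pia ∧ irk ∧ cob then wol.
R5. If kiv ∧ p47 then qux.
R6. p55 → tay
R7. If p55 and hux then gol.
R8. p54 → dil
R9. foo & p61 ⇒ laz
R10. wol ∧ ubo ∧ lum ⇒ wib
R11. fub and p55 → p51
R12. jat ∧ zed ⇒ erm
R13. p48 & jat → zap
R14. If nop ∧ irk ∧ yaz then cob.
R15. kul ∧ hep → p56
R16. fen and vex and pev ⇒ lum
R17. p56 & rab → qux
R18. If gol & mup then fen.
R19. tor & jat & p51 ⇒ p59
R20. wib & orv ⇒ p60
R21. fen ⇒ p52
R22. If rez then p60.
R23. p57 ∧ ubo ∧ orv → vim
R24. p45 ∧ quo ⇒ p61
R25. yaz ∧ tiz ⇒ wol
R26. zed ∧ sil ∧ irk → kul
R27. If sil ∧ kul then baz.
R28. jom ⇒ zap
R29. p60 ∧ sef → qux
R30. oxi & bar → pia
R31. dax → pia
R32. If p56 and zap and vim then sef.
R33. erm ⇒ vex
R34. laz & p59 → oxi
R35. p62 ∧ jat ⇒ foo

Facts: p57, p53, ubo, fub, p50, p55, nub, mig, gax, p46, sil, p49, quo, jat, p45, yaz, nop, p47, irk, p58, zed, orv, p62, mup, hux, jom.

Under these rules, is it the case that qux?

Forward chaining from the given facts derives: tor, bar, hep, tay, gol, p51, erm, cob, fen, p59, p52, vim, p61, kul, baz, zap, vex, foo, laz, p56, sef, oxi, pia, wol.
Rules concluding qux: R5 needs kiv; R17 needs rab; R29 needs p60 — none of these are established.

No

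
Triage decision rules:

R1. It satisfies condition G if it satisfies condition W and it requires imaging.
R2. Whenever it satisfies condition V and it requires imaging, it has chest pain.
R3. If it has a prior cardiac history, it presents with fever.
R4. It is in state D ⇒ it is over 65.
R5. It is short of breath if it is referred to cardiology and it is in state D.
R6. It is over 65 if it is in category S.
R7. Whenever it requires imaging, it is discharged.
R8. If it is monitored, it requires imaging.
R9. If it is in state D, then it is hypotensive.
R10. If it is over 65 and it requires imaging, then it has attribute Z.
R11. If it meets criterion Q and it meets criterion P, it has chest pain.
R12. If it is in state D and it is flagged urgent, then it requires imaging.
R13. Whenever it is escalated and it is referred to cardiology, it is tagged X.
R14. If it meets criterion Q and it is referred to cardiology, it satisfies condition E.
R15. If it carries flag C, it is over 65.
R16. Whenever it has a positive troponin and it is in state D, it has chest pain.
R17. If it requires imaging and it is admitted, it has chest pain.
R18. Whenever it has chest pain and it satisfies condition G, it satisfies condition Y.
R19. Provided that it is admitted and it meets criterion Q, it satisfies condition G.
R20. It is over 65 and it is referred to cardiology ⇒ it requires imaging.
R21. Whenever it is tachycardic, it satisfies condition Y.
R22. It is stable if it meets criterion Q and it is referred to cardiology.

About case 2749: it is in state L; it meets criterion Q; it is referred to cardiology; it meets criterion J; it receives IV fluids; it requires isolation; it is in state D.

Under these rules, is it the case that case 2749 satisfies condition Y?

Forward chaining from the given facts derives: is over 65, is short of breath, is hypotensive, satisfies condition E, requires imaging, is stable, is discharged, has attribute Z.
Rules concluding "it satisfies condition Y": R18 needs "it has chest pain"; R21 needs "it is tachycardic" — none of these are established.

No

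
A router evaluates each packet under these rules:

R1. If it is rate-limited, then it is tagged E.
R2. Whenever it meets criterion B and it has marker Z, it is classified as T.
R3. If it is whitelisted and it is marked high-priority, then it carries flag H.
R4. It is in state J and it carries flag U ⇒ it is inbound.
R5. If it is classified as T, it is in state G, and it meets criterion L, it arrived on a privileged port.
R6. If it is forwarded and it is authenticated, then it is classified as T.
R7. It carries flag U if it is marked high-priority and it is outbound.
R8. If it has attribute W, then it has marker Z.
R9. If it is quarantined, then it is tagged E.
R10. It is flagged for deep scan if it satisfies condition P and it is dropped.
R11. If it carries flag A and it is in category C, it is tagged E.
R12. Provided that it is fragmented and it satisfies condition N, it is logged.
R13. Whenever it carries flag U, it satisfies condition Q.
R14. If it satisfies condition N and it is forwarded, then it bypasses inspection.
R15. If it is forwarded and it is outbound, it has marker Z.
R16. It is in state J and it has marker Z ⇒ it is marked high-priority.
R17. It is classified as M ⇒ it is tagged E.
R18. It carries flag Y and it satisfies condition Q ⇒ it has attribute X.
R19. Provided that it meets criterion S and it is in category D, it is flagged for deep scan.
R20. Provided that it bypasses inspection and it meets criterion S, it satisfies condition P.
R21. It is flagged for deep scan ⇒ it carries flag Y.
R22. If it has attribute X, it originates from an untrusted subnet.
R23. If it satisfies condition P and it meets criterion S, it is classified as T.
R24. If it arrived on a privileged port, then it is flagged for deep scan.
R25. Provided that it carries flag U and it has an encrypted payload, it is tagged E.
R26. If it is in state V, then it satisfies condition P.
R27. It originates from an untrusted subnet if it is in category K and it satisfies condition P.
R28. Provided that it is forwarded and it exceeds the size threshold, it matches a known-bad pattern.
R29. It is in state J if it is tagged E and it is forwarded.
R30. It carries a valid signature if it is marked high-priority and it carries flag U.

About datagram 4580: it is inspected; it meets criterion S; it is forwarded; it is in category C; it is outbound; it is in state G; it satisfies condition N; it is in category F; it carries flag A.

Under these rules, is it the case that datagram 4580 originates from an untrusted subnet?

Forward chaining from the given facts derives: is tagged E, bypasses inspection, has marker Z, satisfies condition P, is classified as T, is in state J, is marked high-priority, carries flag U, satisfies condition Q, carries a valid signature, is inbound.
Rules concluding "it originates from an untrusted subnet": R22 needs "it has attribute X"; R27 needs "it is in category K" — none of these are established.

No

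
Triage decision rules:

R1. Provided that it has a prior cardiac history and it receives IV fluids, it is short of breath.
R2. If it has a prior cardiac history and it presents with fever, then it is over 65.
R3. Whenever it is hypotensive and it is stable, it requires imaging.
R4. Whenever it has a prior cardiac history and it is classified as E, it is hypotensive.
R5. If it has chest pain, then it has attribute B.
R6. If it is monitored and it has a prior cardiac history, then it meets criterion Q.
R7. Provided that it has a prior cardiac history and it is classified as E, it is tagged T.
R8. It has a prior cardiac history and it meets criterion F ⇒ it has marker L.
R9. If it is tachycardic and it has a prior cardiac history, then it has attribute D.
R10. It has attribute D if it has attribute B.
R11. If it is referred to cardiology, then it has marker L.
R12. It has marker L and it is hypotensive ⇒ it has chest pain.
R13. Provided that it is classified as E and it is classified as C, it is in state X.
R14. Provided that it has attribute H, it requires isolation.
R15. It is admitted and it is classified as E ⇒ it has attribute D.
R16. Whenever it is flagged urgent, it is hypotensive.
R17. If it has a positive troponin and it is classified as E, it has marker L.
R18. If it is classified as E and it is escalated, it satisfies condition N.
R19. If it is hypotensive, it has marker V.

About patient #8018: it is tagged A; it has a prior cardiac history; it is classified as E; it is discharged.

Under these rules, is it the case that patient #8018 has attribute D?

No

Forward chaining from the given facts derives: is hypotensive, is tagged T, has marker V.
Rules concluding "it has attribute D": R9 needs "it is tachycardic"; R10 needs "it has attribute B"; R15 needs "it is admitted" — none of these are established.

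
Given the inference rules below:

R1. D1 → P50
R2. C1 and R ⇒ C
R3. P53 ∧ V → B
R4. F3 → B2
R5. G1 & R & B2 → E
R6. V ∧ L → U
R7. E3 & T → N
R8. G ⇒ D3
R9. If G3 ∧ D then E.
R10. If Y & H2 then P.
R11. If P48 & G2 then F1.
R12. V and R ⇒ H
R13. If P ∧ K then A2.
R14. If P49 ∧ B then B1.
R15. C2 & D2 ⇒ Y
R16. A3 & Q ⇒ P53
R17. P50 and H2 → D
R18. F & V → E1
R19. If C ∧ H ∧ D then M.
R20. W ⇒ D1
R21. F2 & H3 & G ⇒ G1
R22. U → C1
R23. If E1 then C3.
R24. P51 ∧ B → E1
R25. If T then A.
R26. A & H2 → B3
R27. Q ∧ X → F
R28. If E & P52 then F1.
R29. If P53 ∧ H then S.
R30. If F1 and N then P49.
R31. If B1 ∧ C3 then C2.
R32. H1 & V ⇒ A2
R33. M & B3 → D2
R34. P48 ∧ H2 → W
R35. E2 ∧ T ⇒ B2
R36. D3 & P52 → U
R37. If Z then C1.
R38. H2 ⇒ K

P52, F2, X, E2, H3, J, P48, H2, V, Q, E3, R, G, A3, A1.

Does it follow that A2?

No

Forward chaining from the given facts derives: D3, H, P53, G1, F, S, W, U, K, B, E1, D1, C1, C3, P50, C, D, M.
Rules concluding A2: R13 needs P; R32 needs H1 — none of these are established.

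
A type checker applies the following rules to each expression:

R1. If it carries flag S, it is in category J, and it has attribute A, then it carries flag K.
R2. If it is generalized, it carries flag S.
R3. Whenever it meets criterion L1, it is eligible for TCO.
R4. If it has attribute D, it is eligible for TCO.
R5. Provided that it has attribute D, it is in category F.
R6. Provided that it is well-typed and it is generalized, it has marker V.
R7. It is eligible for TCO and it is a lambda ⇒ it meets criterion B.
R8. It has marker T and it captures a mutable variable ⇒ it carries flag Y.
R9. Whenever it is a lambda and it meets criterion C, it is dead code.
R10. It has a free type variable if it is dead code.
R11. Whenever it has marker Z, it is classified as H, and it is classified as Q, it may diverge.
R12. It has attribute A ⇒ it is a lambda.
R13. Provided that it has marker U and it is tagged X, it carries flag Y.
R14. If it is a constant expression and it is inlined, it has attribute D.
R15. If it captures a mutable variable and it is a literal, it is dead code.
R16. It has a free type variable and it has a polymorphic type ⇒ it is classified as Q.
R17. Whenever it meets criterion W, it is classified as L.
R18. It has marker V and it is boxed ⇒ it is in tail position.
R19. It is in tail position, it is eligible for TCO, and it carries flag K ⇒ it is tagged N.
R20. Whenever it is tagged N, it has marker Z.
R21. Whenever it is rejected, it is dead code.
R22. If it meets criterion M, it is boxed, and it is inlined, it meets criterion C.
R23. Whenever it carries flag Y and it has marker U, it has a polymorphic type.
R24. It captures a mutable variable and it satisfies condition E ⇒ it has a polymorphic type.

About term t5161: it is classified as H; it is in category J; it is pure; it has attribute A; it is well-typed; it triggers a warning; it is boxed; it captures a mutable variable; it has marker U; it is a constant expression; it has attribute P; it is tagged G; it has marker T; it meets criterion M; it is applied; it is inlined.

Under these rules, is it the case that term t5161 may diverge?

Forward chaining from the given facts derives: carries flag Y, is a lambda, has attribute D, meets criterion C, has a polymorphic type, is eligible for TCO, is in category F, meets criterion B, is dead code, has a free type variable, is classified as Q.
The only rule concluding "it may diverge" is R11, which needs "it has marker Z"; that is never established.

No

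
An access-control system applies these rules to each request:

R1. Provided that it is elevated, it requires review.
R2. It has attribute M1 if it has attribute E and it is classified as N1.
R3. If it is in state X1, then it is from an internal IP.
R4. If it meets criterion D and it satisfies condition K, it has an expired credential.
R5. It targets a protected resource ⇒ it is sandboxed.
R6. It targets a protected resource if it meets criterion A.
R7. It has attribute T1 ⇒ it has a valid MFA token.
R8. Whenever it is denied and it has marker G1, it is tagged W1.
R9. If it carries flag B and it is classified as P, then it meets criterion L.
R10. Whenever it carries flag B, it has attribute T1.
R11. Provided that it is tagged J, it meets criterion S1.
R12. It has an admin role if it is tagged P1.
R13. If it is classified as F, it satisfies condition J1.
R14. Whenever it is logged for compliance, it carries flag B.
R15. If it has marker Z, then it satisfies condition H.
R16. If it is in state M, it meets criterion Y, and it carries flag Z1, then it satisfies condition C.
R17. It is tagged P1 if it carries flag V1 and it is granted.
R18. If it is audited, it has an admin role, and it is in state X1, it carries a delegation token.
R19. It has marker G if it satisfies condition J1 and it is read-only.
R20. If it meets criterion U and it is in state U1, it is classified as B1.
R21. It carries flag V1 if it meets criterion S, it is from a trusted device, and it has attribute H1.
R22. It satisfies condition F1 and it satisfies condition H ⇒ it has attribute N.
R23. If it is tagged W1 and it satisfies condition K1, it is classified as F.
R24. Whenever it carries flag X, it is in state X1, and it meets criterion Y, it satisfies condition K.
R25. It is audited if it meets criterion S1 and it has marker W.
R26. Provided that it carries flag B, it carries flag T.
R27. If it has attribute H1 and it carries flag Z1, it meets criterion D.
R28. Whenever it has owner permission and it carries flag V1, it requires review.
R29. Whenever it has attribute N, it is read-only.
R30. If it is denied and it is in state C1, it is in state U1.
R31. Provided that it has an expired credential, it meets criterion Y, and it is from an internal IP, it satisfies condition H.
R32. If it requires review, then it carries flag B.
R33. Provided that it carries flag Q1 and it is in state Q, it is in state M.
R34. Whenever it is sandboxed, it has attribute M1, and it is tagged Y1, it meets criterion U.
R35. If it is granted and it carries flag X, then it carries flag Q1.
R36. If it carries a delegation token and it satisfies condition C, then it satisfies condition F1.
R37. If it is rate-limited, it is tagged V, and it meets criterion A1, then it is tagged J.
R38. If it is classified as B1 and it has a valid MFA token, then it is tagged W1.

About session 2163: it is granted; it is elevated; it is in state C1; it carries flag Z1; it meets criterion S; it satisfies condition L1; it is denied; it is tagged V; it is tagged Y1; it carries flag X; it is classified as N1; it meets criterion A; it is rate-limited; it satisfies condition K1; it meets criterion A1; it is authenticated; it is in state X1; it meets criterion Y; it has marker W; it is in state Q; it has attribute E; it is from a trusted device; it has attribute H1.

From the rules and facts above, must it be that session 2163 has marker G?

Yes

By R1 (it is elevated): it requires review.
By R2 (it has attribute E, it is classified as N1): it has attribute M1.
By R3 (it is in state X1): it is from an internal IP.
By R6 (it meets criterion A): it targets a protected resource.
By R21 (it meets criterion S, it is from a trusted device, it has attribute H1): it carries flag V1.
By R24 (it carries flag X, it is in state X1, it meets criterion Y): it satisfies condition K.
By R27 (it has attribute H1, it carries flag Z1): it meets criterion D.
By R30 (it is denied, it is in state C1): it is in state U1.
By R32 (it requires review): it carries flag B.
By R35 (it is granted, it carries flag X): it carries flag Q1.
By R37 (it is rate-limited, it is tagged V, it meets criterion A1): it is tagged J.
By R4 (it meets criterion D, it satisfies condition K): it has an expired credential.
By R5 (it targets a protected resource): it is sandboxed.
By R10 (it carries flag B): it has attribute T1.
By R11 (it is tagged J): it meets criterion S1.
By R17 (it carries flag V1, it is granted): it is tagged P1.
By R25 (it meets criterion S1, it has marker W): it is audited.
By R31 (it has an expired credential, it meets criterion Y, it is from an internal IP): it satisfies condition H.
By R33 (it carries flag Q1, it is in state Q): it is in state M.
By R34 (it is sandboxed, it has attribute M1, it is tagged Y1): it meets criterion U.
By R7 (it has attribute T1): it has a valid MFA token.
By R12 (it is tagged P1): it has an admin role.
By R16 (it is in state M, it meets criterion Y, it carries flag Z1): it satisfies condition C.
By R18 (it is audited, it has an admin role, it is in state X1): it carries a delegation token.
By R20 (it meets criterion U, it is in state U1): it is classified as B1.
By R36 (it carries a delegation token, it satisfies condition C): it satisfies condition F1.
By R38 (it is classified as B1, it has a valid MFA token): it is tagged W1.
By R22 (it satisfies condition F1, it satisfies condition H): it has attribute N.
By R23 (it is tagged W1, it satisfies condition K1): it is classified as F.
By R29 (it has attribute N): it is read-only.
By R13 (it is classified as F): it satisfies condition J1.
By R19 (it satisfies condition J1, it is read-only): it has marker G.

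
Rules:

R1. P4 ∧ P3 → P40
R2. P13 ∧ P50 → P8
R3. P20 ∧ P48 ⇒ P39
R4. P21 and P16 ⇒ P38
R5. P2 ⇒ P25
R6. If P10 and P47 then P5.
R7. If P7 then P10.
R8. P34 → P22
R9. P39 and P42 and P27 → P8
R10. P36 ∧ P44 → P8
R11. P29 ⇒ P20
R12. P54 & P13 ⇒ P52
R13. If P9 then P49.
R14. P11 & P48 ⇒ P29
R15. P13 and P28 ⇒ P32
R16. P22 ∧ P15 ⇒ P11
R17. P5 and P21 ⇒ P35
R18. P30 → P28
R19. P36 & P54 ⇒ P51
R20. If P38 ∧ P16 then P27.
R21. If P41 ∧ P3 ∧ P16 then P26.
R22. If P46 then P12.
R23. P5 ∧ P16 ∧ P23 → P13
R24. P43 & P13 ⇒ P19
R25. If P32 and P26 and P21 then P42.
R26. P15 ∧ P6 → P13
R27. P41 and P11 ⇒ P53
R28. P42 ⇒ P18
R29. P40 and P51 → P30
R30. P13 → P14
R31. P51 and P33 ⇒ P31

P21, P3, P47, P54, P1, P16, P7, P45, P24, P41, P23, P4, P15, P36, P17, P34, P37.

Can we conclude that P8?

Forward chaining from the given facts derives: P40, P38, P10, P22, P11, P51, P27, P26, P53, P30, P5, P35, P28, P13, P14, P52, P32, P42, P18.
Rules concluding P8: R2 needs P50; R9 needs P39; R10 needs P44 — none of these are established.

No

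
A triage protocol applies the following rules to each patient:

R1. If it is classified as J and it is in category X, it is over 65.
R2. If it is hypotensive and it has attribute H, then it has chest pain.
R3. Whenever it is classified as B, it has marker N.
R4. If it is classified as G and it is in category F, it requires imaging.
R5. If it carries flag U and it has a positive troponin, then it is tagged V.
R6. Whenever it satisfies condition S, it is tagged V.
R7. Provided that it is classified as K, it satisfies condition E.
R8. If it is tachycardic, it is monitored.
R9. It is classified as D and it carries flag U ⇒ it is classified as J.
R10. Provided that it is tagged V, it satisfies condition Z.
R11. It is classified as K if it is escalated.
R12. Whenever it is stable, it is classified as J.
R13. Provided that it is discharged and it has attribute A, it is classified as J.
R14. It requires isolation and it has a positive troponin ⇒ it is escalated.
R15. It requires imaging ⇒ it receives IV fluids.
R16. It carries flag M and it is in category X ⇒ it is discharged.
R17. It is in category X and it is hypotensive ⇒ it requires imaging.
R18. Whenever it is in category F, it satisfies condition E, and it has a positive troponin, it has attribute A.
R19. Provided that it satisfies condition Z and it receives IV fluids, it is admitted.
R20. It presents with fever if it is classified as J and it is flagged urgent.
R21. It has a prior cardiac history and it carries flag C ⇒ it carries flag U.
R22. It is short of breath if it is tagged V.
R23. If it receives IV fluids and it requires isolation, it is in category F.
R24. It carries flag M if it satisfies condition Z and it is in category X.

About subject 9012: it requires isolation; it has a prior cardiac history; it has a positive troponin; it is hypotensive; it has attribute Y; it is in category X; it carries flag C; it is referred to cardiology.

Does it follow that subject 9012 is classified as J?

By R14 (it requires isolation, it has a positive troponin): it is escalated.
By R17 (it is in category X, it is hypotensive): it requires imaging.
By R21 (it has a prior cardiac history, it carries flag C): it carries flag U.
By R5 (it carries flag U, it has a positive troponin): it is tagged V.
By R10 (it is tagged V): it satisfies condition Z.
By R11 (it is escalated): it is classified as K.
By R15 (it requires imaging): it receives IV fluids.
By R23 (it receives IV fluids, it requires isolation): it is in category F.
By R24 (it satisfies condition Z, it is in category X): it carries flag M.
By R7 (it is classified as K): it satisfies condition E.
By R16 (it carries flag M, it is in category X): it is discharged.
By R18 (it is in category F, it satisfies condition E, it has a positive troponin): it has attribute A.
By R13 (it is discharged, it has attribute A): it is classified as J.

Yes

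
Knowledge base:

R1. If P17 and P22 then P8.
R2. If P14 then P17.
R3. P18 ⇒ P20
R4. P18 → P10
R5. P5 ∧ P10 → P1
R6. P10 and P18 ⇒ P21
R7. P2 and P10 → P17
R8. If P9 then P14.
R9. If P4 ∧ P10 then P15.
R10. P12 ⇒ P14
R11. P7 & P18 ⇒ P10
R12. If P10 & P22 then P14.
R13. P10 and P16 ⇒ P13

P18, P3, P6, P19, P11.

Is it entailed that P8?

No

Forward chaining from the given facts derives: P20, P10, P21.
The only rule concluding P8 is R1, which needs P17; that is never established.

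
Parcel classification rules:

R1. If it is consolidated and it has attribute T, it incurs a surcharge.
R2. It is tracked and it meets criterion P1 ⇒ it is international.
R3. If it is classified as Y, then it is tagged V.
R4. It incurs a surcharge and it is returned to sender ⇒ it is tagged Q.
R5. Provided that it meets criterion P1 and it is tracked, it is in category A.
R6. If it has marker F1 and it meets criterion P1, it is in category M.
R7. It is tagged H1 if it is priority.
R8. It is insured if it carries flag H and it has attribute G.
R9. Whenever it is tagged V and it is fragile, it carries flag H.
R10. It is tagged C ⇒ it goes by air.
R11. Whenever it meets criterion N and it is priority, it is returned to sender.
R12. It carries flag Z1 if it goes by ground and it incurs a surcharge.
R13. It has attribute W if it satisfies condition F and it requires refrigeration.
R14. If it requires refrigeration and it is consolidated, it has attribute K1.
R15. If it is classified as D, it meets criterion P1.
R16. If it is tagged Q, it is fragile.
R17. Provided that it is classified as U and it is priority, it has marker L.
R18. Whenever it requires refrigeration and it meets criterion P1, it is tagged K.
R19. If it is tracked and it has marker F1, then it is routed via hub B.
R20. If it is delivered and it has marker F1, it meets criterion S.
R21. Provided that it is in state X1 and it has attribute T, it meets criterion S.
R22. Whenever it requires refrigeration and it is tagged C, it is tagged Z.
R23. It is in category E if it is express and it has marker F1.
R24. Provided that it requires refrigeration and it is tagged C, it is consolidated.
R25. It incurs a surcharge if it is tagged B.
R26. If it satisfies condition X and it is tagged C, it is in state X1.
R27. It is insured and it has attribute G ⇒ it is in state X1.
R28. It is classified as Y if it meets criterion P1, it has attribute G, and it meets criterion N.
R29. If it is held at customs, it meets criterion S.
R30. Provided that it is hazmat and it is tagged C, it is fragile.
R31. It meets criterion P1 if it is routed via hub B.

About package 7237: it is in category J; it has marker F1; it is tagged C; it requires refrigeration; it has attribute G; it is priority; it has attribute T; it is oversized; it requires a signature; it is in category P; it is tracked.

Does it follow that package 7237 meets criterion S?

Forward chaining from the given facts derives: is tagged H1, goes by air, is routed via hub B, is tagged Z, is consolidated, meets criterion P1, incurs a surcharge, is international, is in category A, is in category M, has attribute K1, is tagged K.
Rules concluding "it meets criterion S": R20 needs "it is delivered"; R21 needs "it is in state X1"; R29 needs "it is held at customs" — none of these are established.

No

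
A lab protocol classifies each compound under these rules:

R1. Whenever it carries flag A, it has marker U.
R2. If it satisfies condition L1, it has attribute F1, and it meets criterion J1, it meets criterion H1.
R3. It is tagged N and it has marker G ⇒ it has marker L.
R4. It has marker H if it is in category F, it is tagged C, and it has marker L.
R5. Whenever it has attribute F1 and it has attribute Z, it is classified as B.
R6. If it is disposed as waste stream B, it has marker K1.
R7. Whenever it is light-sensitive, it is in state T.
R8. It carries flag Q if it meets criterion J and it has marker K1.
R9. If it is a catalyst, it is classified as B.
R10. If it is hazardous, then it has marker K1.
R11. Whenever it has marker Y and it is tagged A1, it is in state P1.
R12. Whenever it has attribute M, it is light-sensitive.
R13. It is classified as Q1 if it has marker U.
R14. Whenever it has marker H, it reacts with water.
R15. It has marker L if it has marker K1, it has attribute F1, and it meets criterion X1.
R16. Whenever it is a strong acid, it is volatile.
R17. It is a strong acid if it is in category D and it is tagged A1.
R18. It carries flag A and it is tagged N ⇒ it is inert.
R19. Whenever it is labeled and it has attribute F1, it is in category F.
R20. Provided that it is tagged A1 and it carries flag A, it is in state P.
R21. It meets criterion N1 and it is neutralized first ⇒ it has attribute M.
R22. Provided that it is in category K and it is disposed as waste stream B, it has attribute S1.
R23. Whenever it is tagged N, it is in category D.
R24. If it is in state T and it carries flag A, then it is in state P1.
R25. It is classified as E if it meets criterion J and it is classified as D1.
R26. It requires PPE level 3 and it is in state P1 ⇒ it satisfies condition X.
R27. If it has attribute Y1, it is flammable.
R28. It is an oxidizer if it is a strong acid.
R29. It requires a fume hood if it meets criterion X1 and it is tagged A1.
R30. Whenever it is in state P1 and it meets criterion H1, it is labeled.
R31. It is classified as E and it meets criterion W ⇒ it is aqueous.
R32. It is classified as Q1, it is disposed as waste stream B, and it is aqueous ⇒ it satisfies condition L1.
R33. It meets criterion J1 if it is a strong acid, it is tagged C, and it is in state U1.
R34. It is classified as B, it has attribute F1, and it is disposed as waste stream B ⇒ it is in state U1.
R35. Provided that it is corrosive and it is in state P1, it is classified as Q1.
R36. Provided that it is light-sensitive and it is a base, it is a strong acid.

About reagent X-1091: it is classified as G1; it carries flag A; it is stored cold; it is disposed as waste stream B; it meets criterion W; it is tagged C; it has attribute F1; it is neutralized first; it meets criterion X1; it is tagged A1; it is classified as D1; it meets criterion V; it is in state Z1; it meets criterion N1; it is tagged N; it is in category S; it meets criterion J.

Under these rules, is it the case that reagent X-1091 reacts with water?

No

Forward chaining from the given facts derives: has marker U, has marker K1, carries flag Q, is classified as Q1, has marker L, is inert, is in state P, has attribute M, is in category D, is classified as E, requires a fume hood, is aqueous, satisfies condition L1, is light-sensitive, is a strong acid, is an oxidizer, is in state T, is volatile, is in state P1.
The only rule concluding "it reacts with water" is R14, which needs "it has marker H"; that is never established.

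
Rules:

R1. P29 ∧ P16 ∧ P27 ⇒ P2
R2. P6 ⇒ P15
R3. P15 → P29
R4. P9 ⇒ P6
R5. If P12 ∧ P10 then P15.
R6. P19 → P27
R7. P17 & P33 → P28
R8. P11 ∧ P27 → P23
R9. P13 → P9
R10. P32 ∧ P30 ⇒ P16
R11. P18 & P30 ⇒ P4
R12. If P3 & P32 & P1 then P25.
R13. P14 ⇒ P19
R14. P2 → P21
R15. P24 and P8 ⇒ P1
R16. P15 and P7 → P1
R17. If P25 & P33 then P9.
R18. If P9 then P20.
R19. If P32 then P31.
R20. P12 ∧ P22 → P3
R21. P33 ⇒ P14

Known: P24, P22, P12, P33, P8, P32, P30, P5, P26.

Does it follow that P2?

Yes

P16  (by R10: P32, P30)
P1  (by R15: P24, P8)
P3  (by R20: P12, P22)
P14  (by R21: P33)
P25  (by R12: P3, P32, P1)
P19  (by R13: P14)
P9  (by R17: P25, P33)
P6  (by R4: P9)
P27  (by R6: P19)
P15  (by R2: P6)
P29  (by R3: P15)
P2  (by R1: P29, P16, P27)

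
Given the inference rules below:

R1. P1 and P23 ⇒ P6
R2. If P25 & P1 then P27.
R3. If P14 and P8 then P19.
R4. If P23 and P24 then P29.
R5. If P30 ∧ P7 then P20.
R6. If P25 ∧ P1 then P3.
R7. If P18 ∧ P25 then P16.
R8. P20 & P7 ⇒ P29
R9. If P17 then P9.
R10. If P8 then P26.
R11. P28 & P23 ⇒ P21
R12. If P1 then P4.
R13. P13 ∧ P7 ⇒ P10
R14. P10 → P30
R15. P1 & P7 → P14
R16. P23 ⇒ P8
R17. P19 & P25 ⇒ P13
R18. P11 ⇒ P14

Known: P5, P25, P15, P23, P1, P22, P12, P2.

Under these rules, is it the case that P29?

No

Forward chaining from the given facts derives: P6, P27, P3, P4, P8, P26.
Rules concluding P29: R4 needs P24; R8 needs P20 — none of these are established.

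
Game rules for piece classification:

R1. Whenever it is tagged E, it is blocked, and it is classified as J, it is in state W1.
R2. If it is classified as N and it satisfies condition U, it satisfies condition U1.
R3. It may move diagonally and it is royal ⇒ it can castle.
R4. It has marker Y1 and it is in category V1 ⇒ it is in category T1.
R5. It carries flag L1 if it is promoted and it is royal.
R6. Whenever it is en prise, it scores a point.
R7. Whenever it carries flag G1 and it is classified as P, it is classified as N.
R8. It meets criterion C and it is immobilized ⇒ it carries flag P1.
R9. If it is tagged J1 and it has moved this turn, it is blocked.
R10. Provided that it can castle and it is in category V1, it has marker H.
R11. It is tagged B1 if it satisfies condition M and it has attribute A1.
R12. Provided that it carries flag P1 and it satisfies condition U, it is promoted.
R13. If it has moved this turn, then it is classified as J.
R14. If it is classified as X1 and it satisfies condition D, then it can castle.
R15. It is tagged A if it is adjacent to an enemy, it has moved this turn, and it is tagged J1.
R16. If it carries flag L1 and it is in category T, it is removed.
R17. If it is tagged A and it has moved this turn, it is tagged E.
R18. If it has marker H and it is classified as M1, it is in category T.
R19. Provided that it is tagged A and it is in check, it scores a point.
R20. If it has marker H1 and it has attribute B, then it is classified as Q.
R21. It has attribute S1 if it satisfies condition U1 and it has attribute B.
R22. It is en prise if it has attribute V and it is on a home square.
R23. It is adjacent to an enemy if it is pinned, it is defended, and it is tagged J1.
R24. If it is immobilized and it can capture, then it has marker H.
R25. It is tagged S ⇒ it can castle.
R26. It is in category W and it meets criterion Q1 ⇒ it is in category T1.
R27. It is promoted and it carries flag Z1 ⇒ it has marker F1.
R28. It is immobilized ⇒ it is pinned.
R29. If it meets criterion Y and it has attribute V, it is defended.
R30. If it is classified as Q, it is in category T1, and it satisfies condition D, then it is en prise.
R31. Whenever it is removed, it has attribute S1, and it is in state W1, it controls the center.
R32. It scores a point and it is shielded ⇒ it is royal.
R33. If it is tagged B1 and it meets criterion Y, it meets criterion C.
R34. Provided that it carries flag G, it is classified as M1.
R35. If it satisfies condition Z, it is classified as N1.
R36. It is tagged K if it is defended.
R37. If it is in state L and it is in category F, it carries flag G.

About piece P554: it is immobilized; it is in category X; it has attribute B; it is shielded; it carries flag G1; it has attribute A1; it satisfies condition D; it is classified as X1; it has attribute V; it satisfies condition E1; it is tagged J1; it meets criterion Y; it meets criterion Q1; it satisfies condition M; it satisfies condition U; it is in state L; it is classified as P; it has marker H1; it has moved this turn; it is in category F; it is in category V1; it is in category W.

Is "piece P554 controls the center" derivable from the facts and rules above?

Yes

By R7 (it carries flag G1, it is classified as P): it is classified as N.
By R9 (it is tagged J1, it has moved this turn): it is blocked.
By R11 (it satisfies condition M, it has attribute A1): it is tagged B1.
By R13 (it has moved this turn): it is classified as J.
By R14 (it is classified as X1, it satisfies condition D): it can castle.
By R20 (it has marker H1, it has attribute B): it is classified as Q.
By R26 (it is in category W, it meets criterion Q1): it is in category T1.
By R28 (it is immobilized): it is pinned.
By R29 (it meets criterion Y, it has attribute V): it is defended.
By R30 (it is classified as Q, it is in category T1, it satisfies condition D): it is en prise.
By R33 (it is tagged B1, it meets criterion Y): it meets criterion C.
By R37 (it is in state L, it is in category F): it carries flag G.
By R2 (it is classified as N, it satisfies condition U): it satisfies condition U1.
By R6 (it is en prise): it scores a point.
By R8 (it meets criterion C, it is immobilized): it carries flag P1.
By R10 (it can castle, it is in category V1): it has marker H.
By R12 (it carries flag P1, it satisfies condition U): it is promoted.
By R21 (it satisfies condition U1, it has attribute B): it has attribute S1.
By R23 (it is pinned, it is defended, it is tagged J1): it is adjacent to an enemy.
By R32 (it scores a point, it is shielded): it is royal.
By R34 (it carries flag G): it is classified as M1.
By R5 (it is promoted, it is royal): it carries flag L1.
By R15 (it is adjacent to an enemy, it has moved this turn, it is tagged J1): it is tagged A.
By R17 (it is tagged A, it has moved this turn): it is tagged E.
By R18 (it has marker H, it is classified as M1): it is in category T.
By R1 (it is tagged E, it is blocked, it is classified as J): it is in state W1.
By R16 (it carries flag L1, it is in category T): it is removed.
By R31 (it is removed, it has attribute S1, it is in state W1): it controls the center.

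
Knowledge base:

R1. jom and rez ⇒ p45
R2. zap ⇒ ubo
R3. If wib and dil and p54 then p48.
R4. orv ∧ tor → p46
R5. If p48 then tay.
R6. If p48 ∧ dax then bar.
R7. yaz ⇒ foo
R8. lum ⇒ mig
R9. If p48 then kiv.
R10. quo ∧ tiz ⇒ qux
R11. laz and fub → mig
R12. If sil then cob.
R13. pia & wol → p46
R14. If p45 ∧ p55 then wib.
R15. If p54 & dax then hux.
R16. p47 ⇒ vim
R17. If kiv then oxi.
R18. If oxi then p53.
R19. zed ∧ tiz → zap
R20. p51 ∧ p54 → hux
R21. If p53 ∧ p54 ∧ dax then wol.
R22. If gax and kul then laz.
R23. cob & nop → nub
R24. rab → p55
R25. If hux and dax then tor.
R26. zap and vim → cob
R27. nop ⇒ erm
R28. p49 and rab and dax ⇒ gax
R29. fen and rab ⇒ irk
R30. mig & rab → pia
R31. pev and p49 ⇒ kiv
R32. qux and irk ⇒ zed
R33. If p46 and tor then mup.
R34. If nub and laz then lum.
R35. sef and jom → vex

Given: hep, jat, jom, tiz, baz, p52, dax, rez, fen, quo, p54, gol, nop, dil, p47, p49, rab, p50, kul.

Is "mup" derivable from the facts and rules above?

p45  (by R1: jom, rez)
qux  (by R10: quo, tiz)
hux  (by R15: p54, dax)
vim  (by R16: p47)
p55  (by R24: rab)
tor  (by R25: hux, dax)
gax  (by R28: p49, rab, dax)
irk  (by R29: fen, rab)
zed  (by R32: qux, irk)
wib  (by R14: p45, p55)
zap  (by R19: zed, tiz)
laz  (by R22: gax, kul)
cob  (by R26: zap, vim)
p48  (by R3: wib, dil, p54)
kiv  (by R9: p48)
oxi  (by R17: kiv)
p53  (by R18: oxi)
wol  (by R21: p53, p54, dax)
nub  (by R23: cob, nop)
lum  (by R34: nub, laz)
mig  (by R8: lum)
pia  (by R30: mig, rab)
p46  (by R13: pia, wol)
mup  (by R33: p46, tor)

Yes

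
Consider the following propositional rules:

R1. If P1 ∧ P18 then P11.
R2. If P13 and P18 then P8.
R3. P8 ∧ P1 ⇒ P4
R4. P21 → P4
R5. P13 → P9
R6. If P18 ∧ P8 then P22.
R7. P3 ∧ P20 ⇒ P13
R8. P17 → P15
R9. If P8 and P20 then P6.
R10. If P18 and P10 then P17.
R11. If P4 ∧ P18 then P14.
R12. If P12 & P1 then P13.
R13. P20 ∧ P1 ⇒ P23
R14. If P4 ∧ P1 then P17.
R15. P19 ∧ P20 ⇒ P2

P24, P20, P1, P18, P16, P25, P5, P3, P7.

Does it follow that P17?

Yes

P13  (by R7: P3, P20)
P8  (by R2: P13, P18)
P4  (by R3: P8, P1)
P17  (by R14: P4, P1)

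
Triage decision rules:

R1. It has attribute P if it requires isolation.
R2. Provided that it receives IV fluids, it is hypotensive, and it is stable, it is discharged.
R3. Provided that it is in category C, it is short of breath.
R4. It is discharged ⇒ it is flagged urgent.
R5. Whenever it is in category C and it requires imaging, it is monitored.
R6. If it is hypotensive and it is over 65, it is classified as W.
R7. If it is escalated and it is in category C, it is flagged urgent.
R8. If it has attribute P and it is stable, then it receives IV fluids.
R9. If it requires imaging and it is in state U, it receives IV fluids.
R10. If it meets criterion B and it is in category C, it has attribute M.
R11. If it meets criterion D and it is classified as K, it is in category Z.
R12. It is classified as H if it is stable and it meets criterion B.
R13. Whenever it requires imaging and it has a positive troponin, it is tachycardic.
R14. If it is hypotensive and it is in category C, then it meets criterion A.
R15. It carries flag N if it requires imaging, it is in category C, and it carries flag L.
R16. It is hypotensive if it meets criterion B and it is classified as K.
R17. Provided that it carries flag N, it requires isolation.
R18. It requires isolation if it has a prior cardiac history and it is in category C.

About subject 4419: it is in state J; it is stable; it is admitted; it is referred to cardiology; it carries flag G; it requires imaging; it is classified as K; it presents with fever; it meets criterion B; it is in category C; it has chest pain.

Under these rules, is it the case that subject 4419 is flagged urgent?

No

Forward chaining from the given facts derives: is short of breath, is monitored, has attribute M, is classified as H, is hypotensive, meets criterion A.
Rules concluding "it is flagged urgent": R4 needs "it is discharged"; R7 needs "it is escalated" — none of these are established.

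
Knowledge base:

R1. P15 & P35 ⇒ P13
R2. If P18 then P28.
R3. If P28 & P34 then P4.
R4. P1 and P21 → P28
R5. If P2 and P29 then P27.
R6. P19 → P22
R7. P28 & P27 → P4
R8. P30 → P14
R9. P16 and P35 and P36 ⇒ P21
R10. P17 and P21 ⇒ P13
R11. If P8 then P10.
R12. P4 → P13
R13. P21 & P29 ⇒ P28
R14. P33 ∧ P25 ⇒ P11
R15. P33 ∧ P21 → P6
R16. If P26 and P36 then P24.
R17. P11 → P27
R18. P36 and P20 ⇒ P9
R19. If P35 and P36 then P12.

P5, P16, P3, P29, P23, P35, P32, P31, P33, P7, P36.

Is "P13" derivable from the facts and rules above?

No

Forward chaining from the given facts derives: P21, P28, P6, P12.
Rules concluding P13: R1 needs P15; R10 needs P17; R12 needs P4 — none of these are established.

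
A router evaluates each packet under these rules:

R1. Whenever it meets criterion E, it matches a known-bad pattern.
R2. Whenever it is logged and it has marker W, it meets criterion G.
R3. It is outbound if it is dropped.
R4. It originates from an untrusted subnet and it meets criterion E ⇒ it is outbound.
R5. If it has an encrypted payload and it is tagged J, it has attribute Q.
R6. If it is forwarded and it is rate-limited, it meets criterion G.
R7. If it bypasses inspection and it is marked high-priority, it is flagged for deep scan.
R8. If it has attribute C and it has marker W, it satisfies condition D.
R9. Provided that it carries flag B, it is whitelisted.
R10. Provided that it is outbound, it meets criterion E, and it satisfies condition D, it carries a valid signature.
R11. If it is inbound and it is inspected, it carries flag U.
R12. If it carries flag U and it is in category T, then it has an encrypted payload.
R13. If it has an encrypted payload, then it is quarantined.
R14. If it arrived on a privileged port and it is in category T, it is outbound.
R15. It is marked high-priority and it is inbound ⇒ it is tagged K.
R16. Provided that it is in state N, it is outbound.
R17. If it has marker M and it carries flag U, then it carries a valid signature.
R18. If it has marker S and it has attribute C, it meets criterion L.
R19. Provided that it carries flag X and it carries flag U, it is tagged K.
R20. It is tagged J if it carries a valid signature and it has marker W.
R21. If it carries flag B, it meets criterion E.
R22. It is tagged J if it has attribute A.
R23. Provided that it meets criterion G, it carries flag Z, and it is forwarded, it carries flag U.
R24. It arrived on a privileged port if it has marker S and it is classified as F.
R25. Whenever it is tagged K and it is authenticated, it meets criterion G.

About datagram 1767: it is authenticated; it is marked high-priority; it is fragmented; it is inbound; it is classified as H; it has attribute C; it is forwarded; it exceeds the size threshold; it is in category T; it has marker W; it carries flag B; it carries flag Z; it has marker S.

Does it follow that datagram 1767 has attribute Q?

Forward chaining from the given facts derives: satisfies condition D, is whitelisted, is tagged K, meets criterion L, meets criterion E, meets criterion G, matches a known-bad pattern, carries flag U, has an encrypted payload, is quarantined.
The only rule concluding "it has attribute Q" is R5, which needs "it is tagged J"; that is never established.

No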